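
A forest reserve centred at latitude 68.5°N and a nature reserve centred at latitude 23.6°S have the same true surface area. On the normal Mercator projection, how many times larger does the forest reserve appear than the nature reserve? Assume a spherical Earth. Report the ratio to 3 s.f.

Mercator areal scale is sec²φ.
At 68.5°: sec²(68.5°) = 1/0.3665² = 7.445.
At 23.6°: sec²(23.6°) = 1/0.9164² = 1.191.
Ratio = 7.445/1.191 = cos²(23.6°)/cos²(68.5°) ≈ 6.25.

6.25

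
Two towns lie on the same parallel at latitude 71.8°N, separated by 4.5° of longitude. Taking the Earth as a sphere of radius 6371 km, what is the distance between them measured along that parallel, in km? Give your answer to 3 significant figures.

Arc length along a parallel = R cos φ · Δλ (with Δλ in radians).
= 6371 × cos 71.8° × (4.5° × π/180) = 6371 × 0.3123 × 0.07854 ≈ 156 km.

156 km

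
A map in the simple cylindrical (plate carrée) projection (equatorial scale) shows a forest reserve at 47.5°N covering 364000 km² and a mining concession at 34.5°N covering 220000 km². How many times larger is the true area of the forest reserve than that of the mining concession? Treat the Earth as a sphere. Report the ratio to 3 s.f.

Plate carrée has h = 1 and k = sec φ, giving areal scale sec φ; true area = (apparent area) · cos φ.
True area of forest reserve: 364000 × cos(47.5°) = 364000 × 0.6756 = 245900 km².
True area of mining concession: 220000 × cos(34.5°) = 220000 × 0.8241 = 181300 km².
Ratio = 245900 / 181300 ≈ 1.36.

1.36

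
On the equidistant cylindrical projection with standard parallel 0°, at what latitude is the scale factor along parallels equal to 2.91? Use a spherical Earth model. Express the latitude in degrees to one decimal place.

Plate carrée: h = 1, k = sec φ along parallels.
sec φ = 2.91  ⇒  cos φ = 0.3436  ⇒  φ ≈ 69.9°.

69.9°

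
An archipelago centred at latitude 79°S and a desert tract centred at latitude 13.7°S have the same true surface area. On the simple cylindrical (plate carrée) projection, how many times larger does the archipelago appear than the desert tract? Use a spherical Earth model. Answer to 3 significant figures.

5.09

Plate carrée maps x = Rλ, y = Rφ. The meridian scale is h = 1 and the parallel scale is k = 1/cos φ = sec φ.
Areal scale at 79°: h·k = 1.000 × 5.241 = 5.241.
Areal scale at 13.7°: h·k = 1.000 × 1.029 = 1.029.
Ratio = 5.241/1.029 ≈ 5.09.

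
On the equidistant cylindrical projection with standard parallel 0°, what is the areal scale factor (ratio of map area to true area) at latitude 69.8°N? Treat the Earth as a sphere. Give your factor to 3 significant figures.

In the plate carrée (x = Rλ, y = Rφ), meridians are true-scale (h = 1) and parallels are stretched by k = sec φ.
Areal scale = h·k = 1 × sec φ; at 69.8°, h = 1.000, k = 2.896, so h·k = 2.896.

2.90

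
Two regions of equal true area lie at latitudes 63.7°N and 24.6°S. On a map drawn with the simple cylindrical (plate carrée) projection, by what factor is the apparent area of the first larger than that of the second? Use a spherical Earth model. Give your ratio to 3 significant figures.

2.05

In the plate carrée (x = Rλ, y = Rφ), meridians are true-scale (h = 1) and parallels are stretched by k = sec φ.
Areal scale at 63.7°: h·k = 1.000 × 2.257 = 2.257.
Areal scale at 24.6°: h·k = 1.000 × 1.100 = 1.100.
Ratio = 2.257/1.100 ≈ 2.05.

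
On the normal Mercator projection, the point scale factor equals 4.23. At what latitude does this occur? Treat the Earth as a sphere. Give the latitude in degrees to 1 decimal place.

76.3°

Mercator scale is k = sec φ = 1/cos φ.
1/cos φ = 4.23  ⇒  cos φ = 0.2364  ⇒  φ = arccos(0.2364) ≈ 76.3°.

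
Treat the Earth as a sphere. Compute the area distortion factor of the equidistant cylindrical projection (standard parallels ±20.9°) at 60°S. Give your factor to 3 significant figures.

In the equirectangular projection with standard parallel φ₀ = 20.9° (x = Rλ cos φ₀, y = Rφ), meridians are true-scale (h = 1) and the parallel scale is k = cos φ₀ / cos φ.
Areal scale = h·k = 1 × cos φ₀ / cos φ; at 60°, h = 1.000, k = 1.868, so h·k = 1.868.

1.87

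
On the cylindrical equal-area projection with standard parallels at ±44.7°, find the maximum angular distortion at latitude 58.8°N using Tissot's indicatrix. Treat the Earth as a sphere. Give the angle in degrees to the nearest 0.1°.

35.7°

For cylindrical equal-area with standard parallel φ₀, h = cos φ / cos φ₀ and k = cos φ₀ / cos φ, so h·k = 1.
At 58.8°: h = 0.7288, k = 1.372; principal scales a = 1.372, b = 0.7288.
sin(ω/2) = (a − b)/(a + b) = 0.6433/2.101 = 0.3062, so ω = 2 arcsin(0.3062) ≈ 35.7°.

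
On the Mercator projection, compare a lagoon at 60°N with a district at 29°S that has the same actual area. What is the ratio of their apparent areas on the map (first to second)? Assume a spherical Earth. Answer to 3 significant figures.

3.06

On Mercator, area is exaggerated by sec²φ = 1/cos²φ.
At 60°: sec²(60°) = 1/0.5000² = 4.000.
At 29°: sec²(29°) = 1/0.8746² = 1.307.
Ratio = 4.000/1.307 = cos²(29°)/cos²(60°) ≈ 3.06.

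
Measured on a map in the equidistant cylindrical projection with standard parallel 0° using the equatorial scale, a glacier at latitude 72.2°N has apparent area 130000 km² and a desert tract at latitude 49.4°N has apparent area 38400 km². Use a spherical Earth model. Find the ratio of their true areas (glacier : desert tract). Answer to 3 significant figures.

Plate carrée has h = 1 and k = sec φ, giving areal scale sec φ; true area = (apparent area) · cos φ.
True area of glacier: 130000 × cos(72.2°) = 130000 × 0.3057 = 39740 km².
True area of desert tract: 38400 × cos(49.4°) = 38400 × 0.6508 = 24990 km².
Ratio = 39740 / 24990 ≈ 1.59.

1.59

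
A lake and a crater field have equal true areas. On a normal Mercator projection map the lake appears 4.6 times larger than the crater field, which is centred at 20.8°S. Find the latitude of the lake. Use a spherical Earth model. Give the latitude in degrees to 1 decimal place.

64.2°

Mercator areal scale is sec²φ, so apparent-area ratio = sec²φ₁ / sec²φ₂ = cos²φ₂ / cos²φ₁.
cos²φ₂ / cos²φ₁ = 4.6  ⇒  cos φ₁ = cos 20.8° / √4.6 = 0.9348/2.145 = 0.4359.
φ₁ = arccos(0.4359) ≈ 64.2°.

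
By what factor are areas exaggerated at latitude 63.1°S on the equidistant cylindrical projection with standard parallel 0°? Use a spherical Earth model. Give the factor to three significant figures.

In the plate carrée (x = Rλ, y = Rφ), meridians are true-scale (h = 1) and parallels are stretched by k = sec φ.
Areal scale = h·k = 1 × sec φ; at 63.1°, h = 1.000, k = 2.210, so h·k = 2.210.

2.21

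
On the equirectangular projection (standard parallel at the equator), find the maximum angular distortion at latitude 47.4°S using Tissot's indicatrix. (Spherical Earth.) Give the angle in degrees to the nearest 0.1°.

22.2°

In the plate carrée (x = Rλ, y = Rφ), meridians are true-scale (h = 1) and parallels are stretched by k = sec φ.
At 47.4°: h = 1.000, k = 1.477; principal scales a = 1.477, b = 1.000.
sin(ω/2) = (a − b)/(a + b) = 0.4774/2.477 = 0.1927, so ω = 2 arcsin(0.1927) ≈ 22.2°.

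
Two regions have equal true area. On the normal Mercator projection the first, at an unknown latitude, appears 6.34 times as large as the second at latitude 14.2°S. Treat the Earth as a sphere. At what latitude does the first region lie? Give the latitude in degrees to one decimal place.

67.4°

Mercator areal scale is sec²φ, so apparent-area ratio = sec²φ₁ / sec²φ₂ = cos²φ₂ / cos²φ₁.
cos²φ₂ / cos²φ₁ = 6.34  ⇒  cos φ₁ = cos 14.2° / √6.34 = 0.9694/2.518 = 0.3850.
φ₁ = arccos(0.3850) ≈ 67.4°.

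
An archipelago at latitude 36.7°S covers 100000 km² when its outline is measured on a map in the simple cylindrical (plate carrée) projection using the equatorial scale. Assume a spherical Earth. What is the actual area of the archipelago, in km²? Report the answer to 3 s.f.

For the equirectangular projection with φ₀ = 0 (plate carrée), h = 1 along meridians and k = sec φ along parallels.
Areal scale = h·k = 1 × sec φ; at 36.7°, h = 1.000, k = 1.247, so h·k = 1.247.
True area = apparent / (areal scale) = 100000 / 1.247 ≈ 80200 km².

80200 km²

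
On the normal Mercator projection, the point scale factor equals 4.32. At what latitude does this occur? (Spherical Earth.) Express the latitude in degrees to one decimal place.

76.6°

Mercator scale is k = sec φ = 1/cos φ.
1/cos φ = 4.32  ⇒  cos φ = 0.2315  ⇒  φ = arccos(0.2315) ≈ 76.6°.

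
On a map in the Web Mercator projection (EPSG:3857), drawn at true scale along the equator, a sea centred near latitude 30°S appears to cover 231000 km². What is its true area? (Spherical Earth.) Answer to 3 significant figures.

Mercator is conformal, so the point scale is isotropic: h = k = sec φ = 1/cos φ.
Areal scale = k² = sec²φ = 1/cos²(30°) = 1/0.8660² = 1.333.
True area = apparent / (areal scale) = 231000 / 1.333 ≈ 173000 km².

173000 km²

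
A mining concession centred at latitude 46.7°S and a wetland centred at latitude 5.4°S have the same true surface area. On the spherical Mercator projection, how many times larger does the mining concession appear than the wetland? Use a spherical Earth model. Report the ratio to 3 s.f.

Mercator is conformal with k = sec φ, so areal scale = k² = sec²φ.
At 46.7°: sec²(46.7°) = 1/0.6858² = 2.126.
At 5.4°: sec²(5.4°) = 1/0.9956² = 1.009.
Ratio = 2.126/1.009 = cos²(5.4°)/cos²(46.7°) ≈ 2.11.

2.11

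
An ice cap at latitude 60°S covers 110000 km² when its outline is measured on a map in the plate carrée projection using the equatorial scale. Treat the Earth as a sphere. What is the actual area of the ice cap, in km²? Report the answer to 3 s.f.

For the equirectangular projection with φ₀ = 0 (plate carrée), h = 1 along meridians and k = sec φ along parallels.
Areal scale = h·k = 1 × sec φ; at 60°, h = 1.000, k = 2.000, so h·k = 2.000.
True area = apparent / (areal scale) = 110000 / 2.000 ≈ 55000 km².

55000 km²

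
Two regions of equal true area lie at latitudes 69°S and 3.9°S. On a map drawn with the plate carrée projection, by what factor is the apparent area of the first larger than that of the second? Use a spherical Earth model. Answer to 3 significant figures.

2.78

In the plate carrée (x = Rλ, y = Rφ), meridians are true-scale (h = 1) and parallels are stretched by k = sec φ.
Areal scale at 69°: h·k = 1.000 × 2.790 = 2.790.
Areal scale at 3.9°: h·k = 1.000 × 1.002 = 1.002.
Ratio = 2.790/1.002 ≈ 2.78.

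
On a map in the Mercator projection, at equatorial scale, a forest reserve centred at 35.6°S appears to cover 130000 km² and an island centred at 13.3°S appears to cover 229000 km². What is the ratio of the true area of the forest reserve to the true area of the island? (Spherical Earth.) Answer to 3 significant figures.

Mercator's areal exaggeration is sec²φ; hence true area = (apparent area) · cos²φ.
True area of forest reserve: 130000 × cos²(35.6°) = 130000 × 0.6611 = 85950 km².
True area of island: 229000 × cos²(13.3°) = 229000 × 0.9471 = 216900 km².
Ratio = 85950 / 216900 ≈ 0.396.

0.396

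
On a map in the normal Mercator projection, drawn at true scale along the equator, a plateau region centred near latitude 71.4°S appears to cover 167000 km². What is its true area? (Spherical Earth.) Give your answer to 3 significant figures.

The Mercator projection is conformal; its linear scale factor is the same in every direction and equals sec φ = 1/cos φ.
Areal scale = k² = sec²φ = 1/cos²(71.4°) = 1/0.3190² = 9.829.
True area = apparent / (areal scale) = 167000 / 9.829 ≈ 17000 km².

17000 km²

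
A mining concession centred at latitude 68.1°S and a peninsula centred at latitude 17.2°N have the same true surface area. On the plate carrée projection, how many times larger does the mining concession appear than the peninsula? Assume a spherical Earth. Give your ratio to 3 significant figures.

2.56

In the plate carrée (x = Rλ, y = Rφ), meridians are true-scale (h = 1) and parallels are stretched by k = sec φ.
Areal scale at 68.1°: h·k = 1.000 × 2.681 = 2.681.
Areal scale at 17.2°: h·k = 1.000 × 1.047 = 1.047.
Ratio = 2.681/1.047 ≈ 2.56.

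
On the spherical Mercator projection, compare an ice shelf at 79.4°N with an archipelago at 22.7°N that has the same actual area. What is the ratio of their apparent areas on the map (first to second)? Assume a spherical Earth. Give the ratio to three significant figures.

25.2

Mercator is conformal with k = sec φ, so areal scale = k² = sec²φ.
At 79.4°: sec²(79.4°) = 1/0.1840² = 29.55.
At 22.7°: sec²(22.7°) = 1/0.9225² = 1.175.
Ratio = 29.55/1.175 = cos²(22.7°)/cos²(79.4°) ≈ 25.2.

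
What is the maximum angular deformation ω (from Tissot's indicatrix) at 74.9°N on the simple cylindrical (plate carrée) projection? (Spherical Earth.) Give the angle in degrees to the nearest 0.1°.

71.8°

For the equirectangular projection with φ₀ = 0 (plate carrée), h = 1 along meridians and k = sec φ along parallels.
At 74.9°: h = 1.000, k = 3.839; principal scales a = 3.839, b = 1.000.
sin(ω/2) = (a − b)/(a + b) = 2.839/4.839 = 0.5867, so ω = 2 arcsin(0.5867) ≈ 71.8°.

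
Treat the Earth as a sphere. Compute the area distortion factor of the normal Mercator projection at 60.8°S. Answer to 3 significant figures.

The Mercator projection is conformal; its linear scale factor is the same in every direction and equals sec φ = 1/cos φ.
Areal scale = k² = sec²φ = 1/cos²(60.8°) = 1/0.4879² = 4.202.

4.20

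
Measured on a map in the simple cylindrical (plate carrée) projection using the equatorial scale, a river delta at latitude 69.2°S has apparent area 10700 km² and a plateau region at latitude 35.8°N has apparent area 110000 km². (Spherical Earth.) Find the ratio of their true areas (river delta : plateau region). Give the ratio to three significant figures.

0.0426

On the plate carrée, areal scale = h·k = 1 × sec φ, so true area = apparent × cos φ.
True area of river delta: 10700 × cos(69.2°) = 10700 × 0.3551 = 3800 km².
True area of plateau region: 110000 × cos(35.8°) = 110000 × 0.8111 = 89220 km².
Ratio = 3800 / 89220 ≈ 0.0426.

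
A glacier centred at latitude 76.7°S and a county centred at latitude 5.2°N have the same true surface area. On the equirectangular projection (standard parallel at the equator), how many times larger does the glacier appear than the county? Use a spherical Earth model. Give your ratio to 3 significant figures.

In the plate carrée (x = Rλ, y = Rφ), meridians are true-scale (h = 1) and parallels are stretched by k = sec φ.
Areal scale at 76.7°: h·k = 1.000 × 4.347 = 4.347.
Areal scale at 5.2°: h·k = 1.000 × 1.004 = 1.004.
Ratio = 4.347/1.004 ≈ 4.33.

4.33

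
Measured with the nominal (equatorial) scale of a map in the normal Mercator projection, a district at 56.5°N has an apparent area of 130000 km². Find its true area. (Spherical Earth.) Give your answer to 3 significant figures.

Mercator is conformal, so the point scale is isotropic: h = k = sec φ = 1/cos φ.
Areal scale = k² = sec²φ = 1/cos²(56.5°) = 1/0.5519² = 3.283.
True area = apparent / (areal scale) = 130000 / 3.283 ≈ 39600 km².

39600 km²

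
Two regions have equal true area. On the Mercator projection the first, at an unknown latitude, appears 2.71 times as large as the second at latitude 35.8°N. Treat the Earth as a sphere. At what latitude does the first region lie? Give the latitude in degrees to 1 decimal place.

On Mercator, (apparent₁)/(apparent₂) = sec²φ₁ / sec²φ₂ when true areas are equal.
cos²φ₂ / cos²φ₁ = 2.71  ⇒  cos φ₁ = cos 35.8° / √2.71 = 0.8111/1.646 = 0.4927.
φ₁ = arccos(0.4927) ≈ 60.5°.

60.5°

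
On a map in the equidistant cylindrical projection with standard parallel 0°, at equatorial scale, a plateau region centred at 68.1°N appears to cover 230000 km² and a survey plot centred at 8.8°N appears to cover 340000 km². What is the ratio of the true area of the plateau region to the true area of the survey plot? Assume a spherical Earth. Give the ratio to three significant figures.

0.255

On the plate carrée, areal scale = h·k = 1 × sec φ, so true area = apparent × cos φ.
True area of plateau region: 230000 × cos(68.1°) = 230000 × 0.3730 = 85790 km².
True area of survey plot: 340000 × cos(8.8°) = 340000 × 0.9882 = 336000 km².
Ratio = 85790 / 336000 ≈ 0.255.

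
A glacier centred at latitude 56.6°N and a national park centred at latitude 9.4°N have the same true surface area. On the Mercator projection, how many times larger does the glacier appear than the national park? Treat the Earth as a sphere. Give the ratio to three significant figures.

3.21

Mercator is conformal with k = sec φ, so areal scale = k² = sec²φ.
At 56.6°: sec²(56.6°) = 1/0.5505² = 3.300.
At 9.4°: sec²(9.4°) = 1/0.9866² = 1.027.
Ratio = 3.300/1.027 = cos²(9.4°)/cos²(56.6°) ≈ 3.21.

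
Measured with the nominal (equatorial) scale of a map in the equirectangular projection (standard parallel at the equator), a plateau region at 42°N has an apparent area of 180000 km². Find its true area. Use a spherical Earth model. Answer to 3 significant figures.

134000 km²

Plate carrée maps x = Rλ, y = Rφ. The meridian scale is h = 1 and the parallel scale is k = 1/cos φ = sec φ.
Areal scale = h·k = 1 × sec φ; at 42°, h = 1.000, k = 1.346, so h·k = 1.346.
True area = apparent / (areal scale) = 180000 / 1.346 ≈ 134000 km².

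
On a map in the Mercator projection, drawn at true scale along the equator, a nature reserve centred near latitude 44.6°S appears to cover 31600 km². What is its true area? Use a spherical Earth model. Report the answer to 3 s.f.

16000 km²

For Mercator, h = k = sec φ (a conformal cylindrical projection has a single point scale, 1/cos φ).
Areal scale = k² = sec²φ = 1/cos²(44.6°) = 1/0.7120² = 1.972.
True area = apparent / (areal scale) = 31600 / 1.972 ≈ 16000 km².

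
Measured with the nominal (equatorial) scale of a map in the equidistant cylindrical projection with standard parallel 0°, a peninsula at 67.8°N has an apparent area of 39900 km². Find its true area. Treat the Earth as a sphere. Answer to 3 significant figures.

15100 km²

Plate carrée maps x = Rλ, y = Rφ. The meridian scale is h = 1 and the parallel scale is k = 1/cos φ = sec φ.
Areal scale = h·k = 1 × sec φ; at 67.8°, h = 1.000, k = 2.647, so h·k = 2.647.
True area = apparent / (areal scale) = 39900 / 2.647 ≈ 15100 km².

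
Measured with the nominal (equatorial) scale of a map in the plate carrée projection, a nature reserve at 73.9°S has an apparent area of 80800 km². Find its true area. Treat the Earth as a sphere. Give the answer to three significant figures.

22400 km²

For the equirectangular projection with φ₀ = 0 (plate carrée), h = 1 along meridians and k = sec φ along parallels.
Areal scale = h·k = 1 × sec φ; at 73.9°, h = 1.000, k = 3.606, so h·k = 3.606.
True area = apparent / (areal scale) = 80800 / 3.606 ≈ 22400 km².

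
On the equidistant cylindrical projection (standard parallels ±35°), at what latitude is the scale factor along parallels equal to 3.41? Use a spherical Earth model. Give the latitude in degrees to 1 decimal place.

76.1°

With standard parallel φ₀ = 35°, the equirectangular projection gives x = Rλ cos φ₀, y = Rφ, so h = 1 and k = cos 35° / cos φ.
k = cos φ₀ / cos φ = 3.41  ⇒  cos φ = cos 35° / 3.41 = 0.2402.
φ = arccos(0.2402) ≈ 76.1°.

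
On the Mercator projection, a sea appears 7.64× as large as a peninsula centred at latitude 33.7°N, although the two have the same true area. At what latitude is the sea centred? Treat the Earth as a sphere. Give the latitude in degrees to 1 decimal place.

Mercator areal scale is sec²φ, so apparent-area ratio = sec²φ₁ / sec²φ₂ = cos²φ₂ / cos²φ₁.
cos²φ₂ / cos²φ₁ = 7.64  ⇒  cos φ₁ = cos 33.7° / √7.64 = 0.8320/2.764 = 0.3010.
φ₁ = arccos(0.3010) ≈ 72.5°.

72.5°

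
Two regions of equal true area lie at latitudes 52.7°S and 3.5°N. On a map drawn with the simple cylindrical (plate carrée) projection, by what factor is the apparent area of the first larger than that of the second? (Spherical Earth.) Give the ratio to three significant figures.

1.65

For the equirectangular projection with φ₀ = 0 (plate carrée), h = 1 along meridians and k = sec φ along parallels.
Areal scale at 52.7°: h·k = 1.000 × 1.650 = 1.650.
Areal scale at 3.5°: h·k = 1.000 × 1.002 = 1.002.
Ratio = 1.650/1.002 ≈ 1.65.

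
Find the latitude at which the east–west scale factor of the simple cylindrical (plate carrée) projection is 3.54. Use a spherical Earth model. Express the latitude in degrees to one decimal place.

Plate carrée: h = 1, k = sec φ along parallels.
sec φ = 3.54  ⇒  cos φ = 0.2825  ⇒  φ ≈ 73.6°.

73.6°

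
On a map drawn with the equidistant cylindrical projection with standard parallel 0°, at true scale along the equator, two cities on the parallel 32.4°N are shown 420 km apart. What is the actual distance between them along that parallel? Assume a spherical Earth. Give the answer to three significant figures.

355 km

Plate carrée maps x = Rλ, y = Rφ. The meridian scale is h = 1 and the parallel scale is k = 1/cos φ = sec φ.
Along the parallel at 32.4°, map distances are exaggerated by k = sec 32.4° = 1.184.
True distance = 420 / 1.184 = 420 × cos 32.4° ≈ 355 km.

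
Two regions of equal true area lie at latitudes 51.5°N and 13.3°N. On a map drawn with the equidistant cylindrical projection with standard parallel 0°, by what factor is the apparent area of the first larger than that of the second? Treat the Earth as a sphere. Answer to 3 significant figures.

1.56

Plate carrée maps x = Rλ, y = Rφ. The meridian scale is h = 1 and the parallel scale is k = 1/cos φ = sec φ.
Areal scale at 51.5°: h·k = 1.000 × 1.606 = 1.606.
Areal scale at 13.3°: h·k = 1.000 × 1.028 = 1.028.
Ratio = 1.606/1.028 ≈ 1.56.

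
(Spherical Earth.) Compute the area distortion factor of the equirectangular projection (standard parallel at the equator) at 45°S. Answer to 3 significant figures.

1.41

For the equirectangular projection with φ₀ = 0 (plate carrée), h = 1 along meridians and k = sec φ along parallels.
Areal scale = h·k = 1 × sec φ; at 45°, h = 1.000, k = 1.414, so h·k = 1.414.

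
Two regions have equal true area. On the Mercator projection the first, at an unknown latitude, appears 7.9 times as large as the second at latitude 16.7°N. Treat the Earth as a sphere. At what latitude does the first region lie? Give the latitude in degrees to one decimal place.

On Mercator, (apparent₁)/(apparent₂) = sec²φ₁ / sec²φ₂ when true areas are equal.
cos²φ₂ / cos²φ₁ = 7.9  ⇒  cos φ₁ = cos 16.7° / √7.9 = 0.9578/2.811 = 0.3408.
φ₁ = arccos(0.3408) ≈ 70.1°.

70.1°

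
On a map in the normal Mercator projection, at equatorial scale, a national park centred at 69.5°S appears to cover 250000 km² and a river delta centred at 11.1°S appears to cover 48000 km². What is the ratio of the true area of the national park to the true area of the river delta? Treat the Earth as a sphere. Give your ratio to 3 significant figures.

On Mercator the areal scale is sec²φ, so true area = apparent × cos²φ.
True area of national park: 250000 × cos²(69.5°) = 250000 × 0.1226 = 30660 km².
True area of river delta: 48000 × cos²(11.1°) = 48000 × 0.9629 = 46220 km².
Ratio = 30660 / 46220 ≈ 0.663.

0.663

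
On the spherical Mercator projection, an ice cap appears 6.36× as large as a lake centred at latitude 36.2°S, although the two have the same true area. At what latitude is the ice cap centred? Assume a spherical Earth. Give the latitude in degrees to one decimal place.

71.3°

Mercator areal scale is sec²φ, so apparent-area ratio = sec²φ₁ / sec²φ₂ = cos²φ₂ / cos²φ₁.
cos²φ₂ / cos²φ₁ = 6.36  ⇒  cos φ₁ = cos 36.2° / √6.36 = 0.8070/2.522 = 0.3200.
φ₁ = arccos(0.3200) ≈ 71.3°.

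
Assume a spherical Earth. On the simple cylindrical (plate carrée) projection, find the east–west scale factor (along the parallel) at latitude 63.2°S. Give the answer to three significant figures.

Plate carrée maps x = Rλ, y = Rφ. The meridian scale is h = 1 and the parallel scale is k = 1/cos φ = sec φ.
k = 1/cos 63.2° = 1/0.4509 = 2.218.

2.22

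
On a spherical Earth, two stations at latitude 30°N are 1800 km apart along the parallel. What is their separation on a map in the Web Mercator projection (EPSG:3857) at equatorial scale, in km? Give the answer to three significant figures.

2080 km

For Mercator, h = k = sec φ (a conformal cylindrical projection has a single point scale, 1/cos φ).
Along the parallel, k = sec 30° = 1/0.8660 = 1.155.
Map distance = 1800 × 1.155 ≈ 2080 km.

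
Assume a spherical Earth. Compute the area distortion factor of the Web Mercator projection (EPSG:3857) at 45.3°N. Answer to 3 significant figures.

For Mercator, h = k = sec φ (a conformal cylindrical projection has a single point scale, 1/cos φ).
Areal scale = k² = sec²φ = 1/cos²(45.3°) = 1/0.7034² = 2.021.

2.02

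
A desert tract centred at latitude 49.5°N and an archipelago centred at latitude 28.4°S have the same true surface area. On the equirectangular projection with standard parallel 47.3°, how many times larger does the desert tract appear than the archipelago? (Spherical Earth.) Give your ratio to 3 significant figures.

1.35

In the equirectangular projection with standard parallel φ₀ = 47.3° (x = Rλ cos φ₀, y = Rφ), meridians are true-scale (h = 1) and the parallel scale is k = cos φ₀ / cos φ.
Areal scale at 49.5°: h·k = 1.000 × 1.044 = 1.044.
Areal scale at 28.4°: h·k = 1.000 × 0.7709 = 0.7709.
Ratio = 1.044/0.7709 ≈ 1.35.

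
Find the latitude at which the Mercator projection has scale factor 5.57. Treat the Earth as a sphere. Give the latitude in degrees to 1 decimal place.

79.7°

Mercator scale is k = sec φ = 1/cos φ.
1/cos φ = 5.57  ⇒  cos φ = 0.1795  ⇒  φ = arccos(0.1795) ≈ 79.7°.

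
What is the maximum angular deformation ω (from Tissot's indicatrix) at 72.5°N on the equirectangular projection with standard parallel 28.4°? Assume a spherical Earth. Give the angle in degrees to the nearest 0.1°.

58.7°

The equidistant cylindrical projection with φ₀ = 28.4° has h = 1 (meridians true) and k = cos φ₀ / cos φ along parallels.
At 72.5°: h = 1.000, k = 2.925; principal scales a = 2.925, b = 1.000.
sin(ω/2) = (a − b)/(a + b) = 1.925/3.925 = 0.4905, so ω = 2 arcsin(0.4905) ≈ 58.7°.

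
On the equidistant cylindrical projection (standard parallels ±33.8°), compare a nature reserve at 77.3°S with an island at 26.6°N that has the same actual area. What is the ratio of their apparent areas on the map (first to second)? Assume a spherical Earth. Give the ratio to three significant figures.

4.07

The equidistant cylindrical projection with φ₀ = 33.8° has h = 1 (meridians true) and k = cos φ₀ / cos φ along parallels.
Areal scale at 77.3°: h·k = 1.000 × 3.780 = 3.780.
Areal scale at 26.6°: h·k = 1.000 × 0.9294 = 0.9294.
Ratio = 3.780/0.9294 ≈ 4.07.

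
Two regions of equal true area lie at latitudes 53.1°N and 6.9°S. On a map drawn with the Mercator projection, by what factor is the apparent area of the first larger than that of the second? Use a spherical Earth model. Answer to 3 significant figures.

2.73

Mercator is conformal with k = sec φ, so areal scale = k² = sec²φ.
At 53.1°: sec²(53.1°) = 1/0.6004² = 2.774.
At 6.9°: sec²(6.9°) = 1/0.9928² = 1.015.
Ratio = 2.774/1.015 = cos²(6.9°)/cos²(53.1°) ≈ 2.73.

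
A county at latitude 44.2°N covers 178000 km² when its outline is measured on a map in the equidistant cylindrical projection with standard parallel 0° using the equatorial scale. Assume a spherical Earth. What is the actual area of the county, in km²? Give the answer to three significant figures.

128000 km²

For the equirectangular projection with φ₀ = 0 (plate carrée), h = 1 along meridians and k = sec φ along parallels.
Areal scale = h·k = 1 × sec φ; at 44.2°, h = 1.000, k = 1.395, so h·k = 1.395.
True area = apparent / (areal scale) = 178000 / 1.395 ≈ 128000 km².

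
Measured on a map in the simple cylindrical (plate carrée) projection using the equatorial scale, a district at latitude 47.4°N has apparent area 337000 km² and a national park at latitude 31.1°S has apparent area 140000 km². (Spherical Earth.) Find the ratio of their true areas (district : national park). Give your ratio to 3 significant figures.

On the plate carrée, areal scale = h·k = 1 × sec φ, so true area = apparent × cos φ.
True area of district: 337000 × cos(47.4°) = 337000 × 0.6769 = 228100 km².
True area of national park: 140000 × cos(31.1°) = 140000 × 0.8563 = 119900 km².
Ratio = 228100 / 119900 ≈ 1.90.

1.90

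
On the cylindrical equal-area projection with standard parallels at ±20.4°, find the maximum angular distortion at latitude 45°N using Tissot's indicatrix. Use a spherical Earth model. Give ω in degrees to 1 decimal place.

31.9°

A cylindrical equal-area projection with standard parallel φ₀ has meridian scale h = cos φ / cos φ₀ and parallel scale k = cos φ₀ / cos φ (so areas are preserved, h·k = 1).
At 45°: h = 0.7544, k = 1.326; principal scales a = 1.326, b = 0.7544.
sin(ω/2) = (a − b)/(a + b) = 0.5711/2.080 = 0.2746, so ω = 2 arcsin(0.2746) ≈ 31.9°.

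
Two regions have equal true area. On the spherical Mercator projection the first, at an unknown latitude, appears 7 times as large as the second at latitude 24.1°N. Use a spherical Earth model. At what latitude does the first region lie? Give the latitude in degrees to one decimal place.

On Mercator, (apparent₁)/(apparent₂) = sec²φ₁ / sec²φ₂ when true areas are equal.
cos²φ₂ / cos²φ₁ = 7  ⇒  cos φ₁ = cos 24.1° / √7 = 0.9128/2.646 = 0.3450.
φ₁ = arccos(0.3450) ≈ 69.8°.

69.8°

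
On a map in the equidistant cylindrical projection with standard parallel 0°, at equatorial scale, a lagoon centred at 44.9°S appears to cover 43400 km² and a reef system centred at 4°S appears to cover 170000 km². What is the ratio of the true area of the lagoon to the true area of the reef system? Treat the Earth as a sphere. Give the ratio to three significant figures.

Plate carrée has h = 1 and k = sec φ, giving areal scale sec φ; true area = (apparent area) · cos φ.
True area of lagoon: 43400 × cos(44.9°) = 43400 × 0.7083 = 30740 km².
True area of reef system: 170000 × cos(4°) = 170000 × 0.9976 = 169600 km².
Ratio = 30740 / 169600 ≈ 0.181.

0.181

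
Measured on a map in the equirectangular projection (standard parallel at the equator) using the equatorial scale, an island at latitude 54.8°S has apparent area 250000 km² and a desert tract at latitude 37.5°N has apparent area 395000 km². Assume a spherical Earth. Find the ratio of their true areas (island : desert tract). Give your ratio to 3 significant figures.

0.460

Plate carrée has h = 1 and k = sec φ, giving areal scale sec φ; true area = (apparent area) · cos φ.
True area of island: 250000 × cos(54.8°) = 250000 × 0.5764 = 144100 km².
True area of desert tract: 395000 × cos(37.5°) = 395000 × 0.7934 = 313400 km².
Ratio = 144100 / 313400 ≈ 0.460.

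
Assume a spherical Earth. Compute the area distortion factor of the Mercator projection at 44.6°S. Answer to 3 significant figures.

For Mercator, h = k = sec φ (a conformal cylindrical projection has a single point scale, 1/cos φ).
Areal scale = k² = sec²φ = 1/cos²(44.6°) = 1/0.7120² = 1.972.

1.97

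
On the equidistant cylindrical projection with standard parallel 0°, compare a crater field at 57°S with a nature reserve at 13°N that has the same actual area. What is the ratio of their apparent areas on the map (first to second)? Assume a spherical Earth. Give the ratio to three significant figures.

For the equirectangular projection with φ₀ = 0 (plate carrée), h = 1 along meridians and k = sec φ along parallels.
Areal scale at 57°: h·k = 1.000 × 1.836 = 1.836.
Areal scale at 13°: h·k = 1.000 × 1.026 = 1.026.
Ratio = 1.836/1.026 ≈ 1.79.

1.79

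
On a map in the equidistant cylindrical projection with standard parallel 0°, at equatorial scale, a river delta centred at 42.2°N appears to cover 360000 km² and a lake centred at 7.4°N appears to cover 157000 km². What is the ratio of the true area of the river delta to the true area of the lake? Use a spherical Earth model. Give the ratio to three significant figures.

1.71

Plate carrée has h = 1 and k = sec φ, giving areal scale sec φ; true area = (apparent area) · cos φ.
True area of river delta: 360000 × cos(42.2°) = 360000 × 0.7408 = 266700 km².
True area of lake: 157000 × cos(7.4°) = 157000 × 0.9917 = 155700 km².
Ratio = 266700 / 155700 ≈ 1.71.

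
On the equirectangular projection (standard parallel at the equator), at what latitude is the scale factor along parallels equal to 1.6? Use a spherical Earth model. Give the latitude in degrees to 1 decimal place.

51.3°

Plate carrée: h = 1, k = sec φ along parallels.
sec φ = 1.6  ⇒  cos φ = 0.6250  ⇒  φ ≈ 51.3°.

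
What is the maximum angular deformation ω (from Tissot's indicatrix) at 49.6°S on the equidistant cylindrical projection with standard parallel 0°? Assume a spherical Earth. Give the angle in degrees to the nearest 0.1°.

For the equirectangular projection with φ₀ = 0 (plate carrée), h = 1 along meridians and k = sec φ along parallels.
At 49.6°: h = 1.000, k = 1.543; principal scales a = 1.543, b = 1.000.
sin(ω/2) = (a − b)/(a + b) = 0.5429/2.543 = 0.2135, so ω = 2 arcsin(0.2135) ≈ 24.7°.

24.7°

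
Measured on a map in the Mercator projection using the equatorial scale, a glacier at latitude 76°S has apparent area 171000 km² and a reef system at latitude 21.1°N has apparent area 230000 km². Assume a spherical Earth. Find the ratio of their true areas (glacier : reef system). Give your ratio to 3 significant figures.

0.0500

On Mercator the areal scale is sec²φ, so true area = apparent × cos²φ.
True area of glacier: 171000 × cos²(76°) = 171000 × 0.05853 = 10010 km².
True area of reef system: 230000 × cos²(21.1°) = 230000 × 0.8704 = 200200 km².
Ratio = 10010 / 200200 ≈ 0.0500.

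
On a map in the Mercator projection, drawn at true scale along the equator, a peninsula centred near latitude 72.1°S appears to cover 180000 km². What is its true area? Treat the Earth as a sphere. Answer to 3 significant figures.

17000 km²

For Mercator, h = k = sec φ (a conformal cylindrical projection has a single point scale, 1/cos φ).
Areal scale = k² = sec²φ = 1/cos²(72.1°) = 1/0.3074² = 10.59.
True area = apparent / (areal scale) = 180000 / 10.59 ≈ 17000 km².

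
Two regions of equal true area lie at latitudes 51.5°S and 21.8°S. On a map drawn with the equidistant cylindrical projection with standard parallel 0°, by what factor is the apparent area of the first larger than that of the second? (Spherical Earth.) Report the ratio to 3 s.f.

1.49

In the plate carrée (x = Rλ, y = Rφ), meridians are true-scale (h = 1) and parallels are stretched by k = sec φ.
Areal scale at 51.5°: h·k = 1.000 × 1.606 = 1.606.
Areal scale at 21.8°: h·k = 1.000 × 1.077 = 1.077.
Ratio = 1.606/1.077 ≈ 1.49.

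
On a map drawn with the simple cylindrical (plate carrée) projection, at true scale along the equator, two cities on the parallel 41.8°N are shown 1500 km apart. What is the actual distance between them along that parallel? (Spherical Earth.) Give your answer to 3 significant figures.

1120 km

Plate carrée maps x = Rλ, y = Rφ. The meridian scale is h = 1 and the parallel scale is k = 1/cos φ = sec φ.
Along the parallel at 41.8°, map distances are exaggerated by k = sec 41.8° = 1.341.
True distance = 1500 / 1.341 = 1500 × cos 41.8° ≈ 1120 km.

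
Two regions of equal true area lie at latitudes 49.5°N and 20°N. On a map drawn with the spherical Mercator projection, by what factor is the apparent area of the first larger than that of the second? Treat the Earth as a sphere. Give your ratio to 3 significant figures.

2.09

Mercator is conformal with k = sec φ, so areal scale = k² = sec²φ.
At 49.5°: sec²(49.5°) = 1/0.6494² = 2.371.
At 20°: sec²(20°) = 1/0.9397² = 1.132.
Ratio = 2.371/1.132 = cos²(20°)/cos²(49.5°) ≈ 2.09.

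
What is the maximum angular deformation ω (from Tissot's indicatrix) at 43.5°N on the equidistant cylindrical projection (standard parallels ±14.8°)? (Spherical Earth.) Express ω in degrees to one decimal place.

With standard parallel φ₀ = 14.8°, the equirectangular projection gives x = Rλ cos φ₀, y = Rφ, so h = 1 and k = cos 14.8° / cos φ.
At 43.5°: h = 1.000, k = 1.333; principal scales a = 1.333, b = 1.000.
sin(ω/2) = (a − b)/(a + b) = 0.3329/2.333 = 0.1427, so ω = 2 arcsin(0.1427) ≈ 16.4°.

16.4°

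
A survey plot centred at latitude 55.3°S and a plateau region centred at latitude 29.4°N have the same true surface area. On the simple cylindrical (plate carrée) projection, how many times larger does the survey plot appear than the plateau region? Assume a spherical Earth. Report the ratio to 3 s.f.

1.53

For the equirectangular projection with φ₀ = 0 (plate carrée), h = 1 along meridians and k = sec φ along parallels.
Areal scale at 55.3°: h·k = 1.000 × 1.757 = 1.757.
Areal scale at 29.4°: h·k = 1.000 × 1.148 = 1.148.
Ratio = 1.757/1.148 ≈ 1.53.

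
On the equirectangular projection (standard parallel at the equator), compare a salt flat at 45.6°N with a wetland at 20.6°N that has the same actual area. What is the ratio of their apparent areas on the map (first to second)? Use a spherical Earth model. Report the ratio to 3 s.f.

For the equirectangular projection with φ₀ = 0 (plate carrée), h = 1 along meridians and k = sec φ along parallels.
Areal scale at 45.6°: h·k = 1.000 × 1.429 = 1.429.
Areal scale at 20.6°: h·k = 1.000 × 1.068 = 1.068.
Ratio = 1.429/1.068 ≈ 1.34.

1.34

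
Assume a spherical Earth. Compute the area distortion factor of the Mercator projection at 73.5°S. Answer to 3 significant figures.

12.4

For Mercator, h = k = sec φ (a conformal cylindrical projection has a single point scale, 1/cos φ).
Areal scale = k² = sec²φ = 1/cos²(73.5°) = 1/0.2840² = 12.40.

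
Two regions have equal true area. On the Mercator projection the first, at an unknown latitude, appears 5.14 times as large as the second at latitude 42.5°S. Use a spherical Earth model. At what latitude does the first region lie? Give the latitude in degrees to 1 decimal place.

71.0°

Mercator areal scale is sec²φ, so apparent-area ratio = sec²φ₁ / sec²φ₂ = cos²φ₂ / cos²φ₁.
cos²φ₂ / cos²φ₁ = 5.14  ⇒  cos φ₁ = cos 42.5° / √5.14 = 0.7373/2.267 = 0.3252.
φ₁ = arccos(0.3252) ≈ 71.0°.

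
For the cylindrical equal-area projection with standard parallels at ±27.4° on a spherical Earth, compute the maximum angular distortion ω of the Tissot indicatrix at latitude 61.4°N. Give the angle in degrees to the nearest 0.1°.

66.7°

Cylindrical equal-area (φ₀ = 27.4°): h = cos φ / cos 27.4° along meridians, k = cos 27.4° / cos φ along parallels; h·k = 1.
At 61.4°: h = 0.5392, k = 1.855; principal scales a = 1.855, b = 0.5392.
sin(ω/2) = (a − b)/(a + b) = 1.315/2.394 = 0.5495, so ω = 2 arcsin(0.5495) ≈ 66.7°.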